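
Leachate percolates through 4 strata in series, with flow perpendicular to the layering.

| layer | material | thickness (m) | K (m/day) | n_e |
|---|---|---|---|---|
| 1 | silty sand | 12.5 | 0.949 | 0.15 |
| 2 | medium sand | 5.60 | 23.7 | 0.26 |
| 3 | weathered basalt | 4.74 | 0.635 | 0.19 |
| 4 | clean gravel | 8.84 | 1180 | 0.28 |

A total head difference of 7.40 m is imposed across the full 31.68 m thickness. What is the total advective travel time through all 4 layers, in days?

With flow normal to the layers, continuity requires the same specific discharge q through every layer.
Σ(b_i/K_i) = 12.5/0.949 + 5.60/23.7 + 4.74/0.635 + 8.84/1180 = 20.88 d.
q = Δh / Σ(b_i/K_i) = 7.40 / 20.88 = 0.3544 m/day.
In each layer the seepage velocity is v_i = q/n_i, so the layer transit time is t_i = b_i·n_i / q:
  layer 1 (silty sand): t_1 = 12.5 × 0.15 / 0.3544 = 5.291 d
  layer 2 (medium sand): t_2 = 5.60 × 0.26 / 0.3544 = 4.108 d
  layer 3 (weathered basalt): t_3 = 4.74 × 0.19 / 0.3544 = 2.541 d
  layer 4 (clean gravel): t_4 = 8.84 × 0.28 / 0.3544 = 6.984 d
Total t = Σ t_i = 18.92 days.

18.9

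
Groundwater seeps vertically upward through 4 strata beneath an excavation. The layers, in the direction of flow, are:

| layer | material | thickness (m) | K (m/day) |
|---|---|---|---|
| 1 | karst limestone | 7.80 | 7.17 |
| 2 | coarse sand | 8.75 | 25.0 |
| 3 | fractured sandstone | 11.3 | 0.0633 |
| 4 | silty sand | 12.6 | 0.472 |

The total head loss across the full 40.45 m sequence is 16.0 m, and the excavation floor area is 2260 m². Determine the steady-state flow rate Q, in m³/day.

Flow is perpendicular to layering, so the layers act in series and the equivalent K is the thickness-weighted harmonic mean.
Total thickness L = 7.80 + 8.75 + 11.3 + 12.6 = 40.45 m.
Σ(b_i/K_i) = 7.80/7.17 + 8.75/25.0 + 11.3/0.0633 + 12.6/0.472 = 206.6 d.
K_eq = L / Σ(b_i/K_i) = 40.45 / 206.6 = 0.1957 m/day.
Q = K_eq · A · (Δh/L) = 0.1957 × 2260 × (16.0/40.45) = 175.0 m³/day.

175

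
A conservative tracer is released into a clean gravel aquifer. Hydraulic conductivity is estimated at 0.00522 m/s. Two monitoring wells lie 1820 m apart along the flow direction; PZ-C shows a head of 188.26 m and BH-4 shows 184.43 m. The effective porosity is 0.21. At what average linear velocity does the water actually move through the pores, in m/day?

4.52

Convert K: 0.00522 m/s × 86400 = 451.0 m/day.
Hydraulic gradient i = (188.26 − 184.43) / 1820 = 3.83 / 1820 = 0.002104.
Darcy flux q = K · i = 451.0 × 0.002104 = 0.9491 m/day.
Seepage velocity v = q / n_e = 0.9491 / 0.21 = 4.520 m/day.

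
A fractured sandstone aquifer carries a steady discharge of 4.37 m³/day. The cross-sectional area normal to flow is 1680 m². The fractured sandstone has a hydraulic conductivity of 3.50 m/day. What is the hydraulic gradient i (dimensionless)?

From Q = K·A·i, i = Q / (K·A) = 4.37 / (3.500 × 1680) = 0.0007432.

0.000743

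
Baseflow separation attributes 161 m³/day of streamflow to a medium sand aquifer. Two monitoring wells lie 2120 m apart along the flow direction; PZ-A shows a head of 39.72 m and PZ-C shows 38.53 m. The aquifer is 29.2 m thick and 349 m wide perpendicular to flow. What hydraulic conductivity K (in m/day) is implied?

28.1

Cross-sectional area A = 349 × 29.2 = 10191 m².
Hydraulic gradient i = (39.72 − 38.53) / 2120 = 1.19 / 2120 = 0.0005613.
From Q = K·A·i, K = Q / (A·i) = 161 / (10191 × 0.0005613) = 28.15 m/day.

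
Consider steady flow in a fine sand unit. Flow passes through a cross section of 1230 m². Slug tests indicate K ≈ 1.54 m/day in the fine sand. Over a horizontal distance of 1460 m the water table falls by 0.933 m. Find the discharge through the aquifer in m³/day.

Hydraulic gradient i = Δh / L = 0.933 / 1460 = 0.0006390.
Darcy's law: Q = K · A · i = 1.540 × 1230 × 0.0006390 = 1.210 m³/day.

1.21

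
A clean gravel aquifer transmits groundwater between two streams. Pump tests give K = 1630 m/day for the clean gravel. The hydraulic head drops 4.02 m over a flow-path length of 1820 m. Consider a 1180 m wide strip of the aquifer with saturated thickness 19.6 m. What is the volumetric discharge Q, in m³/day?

83300

Cross-sectional area A = 1180 × 19.6 = 23128 m².
Hydraulic gradient i = Δh / L = 4.02 / 1820 = 0.002209.
Darcy's law: Q = K · A · i = 1630 × 23128 × 0.002209 = 83268 m³/day.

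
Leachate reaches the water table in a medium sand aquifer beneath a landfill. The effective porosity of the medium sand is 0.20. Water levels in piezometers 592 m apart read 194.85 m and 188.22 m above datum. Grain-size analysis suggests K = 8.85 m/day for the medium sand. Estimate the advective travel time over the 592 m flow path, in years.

Hydraulic gradient i = (194.85 − 188.22) / 592 = 6.63 / 592 = 0.01120.
Darcy flux q = K · i = 8.850 × 0.01120 = 0.09911 m/day.
Seepage velocity v = q / n_e = 0.09911 / 0.20 = 0.4956 m/day.
Travel time t = L / v = 592 / 0.4956 = 1195 days = 3.271 years.

3.27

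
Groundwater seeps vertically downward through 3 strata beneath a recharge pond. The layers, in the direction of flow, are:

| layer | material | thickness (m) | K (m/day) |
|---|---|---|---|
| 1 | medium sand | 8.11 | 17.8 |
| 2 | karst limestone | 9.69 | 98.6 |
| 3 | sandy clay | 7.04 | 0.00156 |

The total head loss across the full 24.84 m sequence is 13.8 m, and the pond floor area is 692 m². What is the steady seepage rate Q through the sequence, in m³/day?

Flow is perpendicular to layering, so the layers act in series and the equivalent K is the thickness-weighted harmonic mean.
Total thickness L = 8.11 + 9.69 + 7.04 = 24.84 m.
Σ(b_i/K_i) = 8.11/17.8 + 9.69/98.6 + 7.04/0.00156 = 4513 d.
K_eq = L / Σ(b_i/K_i) = 24.84 / 4513 = 0.005504 m/day.
Q = K_eq · A · (Δh/L) = 0.005504 × 692 × (13.8/24.84) = 2.116 m³/day.

2.12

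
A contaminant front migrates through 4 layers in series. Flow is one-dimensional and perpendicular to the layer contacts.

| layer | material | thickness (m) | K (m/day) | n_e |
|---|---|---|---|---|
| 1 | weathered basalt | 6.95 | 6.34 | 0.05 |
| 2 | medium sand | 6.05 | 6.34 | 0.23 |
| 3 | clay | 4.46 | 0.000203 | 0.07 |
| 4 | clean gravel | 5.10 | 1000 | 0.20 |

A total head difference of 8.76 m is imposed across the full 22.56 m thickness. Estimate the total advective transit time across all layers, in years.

21.1

With flow normal to the layers, continuity requires the same specific discharge q through every layer.
Σ(b_i/K_i) = 6.95/6.34 + 6.05/6.34 + 4.46/0.000203 + 5.10/1000 = 21972 d.
q = Δh / Σ(b_i/K_i) = 8.76 / 21972 = 0.0003987 m/day.
In each layer the seepage velocity is v_i = q/n_i, so the layer transit time is t_i = b_i·n_i / q:
  layer 1 (weathered basalt): t_1 = 6.95 × 0.05 / 0.0003987 = 871.6 d
  layer 2 (medium sand): t_2 = 6.05 × 0.23 / 0.0003987 = 3490 d
  layer 3 (clay): t_3 = 4.46 × 0.07 / 0.0003987 = 783.1 d
  layer 4 (clean gravel): t_4 = 5.10 × 0.20 / 0.0003987 = 2558 d
Total t = Σ t_i = 7703 days = 21.09 years.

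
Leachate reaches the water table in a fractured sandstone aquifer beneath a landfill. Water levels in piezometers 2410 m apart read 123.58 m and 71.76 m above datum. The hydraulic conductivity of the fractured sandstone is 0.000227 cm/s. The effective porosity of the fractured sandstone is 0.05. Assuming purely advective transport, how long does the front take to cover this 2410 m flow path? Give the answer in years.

Convert K: 0.000227 cm/s × 864 = 0.1961 m/day.
Hydraulic gradient i = (123.58 − 71.76) / 2410 = 51.82 / 2410 = 0.02150.
Darcy flux q = K · i = 0.1961 × 0.02150 = 0.004217 m/day.
Seepage velocity v = q / n_e = 0.004217 / 0.05 = 0.08434 m/day.
Travel time t = L / v = 2410 / 0.08434 = 28574 days = 78.23 years.

78.2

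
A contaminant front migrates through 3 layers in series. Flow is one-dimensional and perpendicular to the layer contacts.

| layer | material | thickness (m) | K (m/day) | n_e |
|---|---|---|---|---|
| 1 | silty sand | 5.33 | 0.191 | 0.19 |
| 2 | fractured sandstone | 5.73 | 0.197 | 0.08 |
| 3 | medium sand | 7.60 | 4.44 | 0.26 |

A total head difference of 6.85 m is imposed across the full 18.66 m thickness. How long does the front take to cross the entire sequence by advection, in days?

29.5

With flow normal to the layers, continuity requires the same specific discharge q through every layer.
Σ(b_i/K_i) = 5.33/0.191 + 5.73/0.197 + 7.60/4.44 = 58.70 d.
q = Δh / Σ(b_i/K_i) = 6.85 / 58.70 = 0.1167 m/day.
In each layer the seepage velocity is v_i = q/n_i, so the layer transit time is t_i = b_i·n_i / q:
  layer 1 (silty sand): t_1 = 5.33 × 0.19 / 0.1167 = 8.679 d
  layer 2 (fractured sandstone): t_2 = 5.73 × 0.08 / 0.1167 = 3.928 d
  layer 3 (medium sand): t_3 = 7.60 × 0.26 / 0.1167 = 16.93 d
Total t = Σ t_i = 29.54 days.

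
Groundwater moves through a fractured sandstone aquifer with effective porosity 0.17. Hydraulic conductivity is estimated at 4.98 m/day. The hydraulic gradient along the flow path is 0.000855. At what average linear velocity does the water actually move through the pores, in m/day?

0.0250

Hydraulic gradient i = 0.000855.
Darcy flux q = K · i = 4.980 × 0.0008550 = 0.004258 m/day.
Seepage velocity v = q / n_e = 0.004258 / 0.17 = 0.02505 m/day.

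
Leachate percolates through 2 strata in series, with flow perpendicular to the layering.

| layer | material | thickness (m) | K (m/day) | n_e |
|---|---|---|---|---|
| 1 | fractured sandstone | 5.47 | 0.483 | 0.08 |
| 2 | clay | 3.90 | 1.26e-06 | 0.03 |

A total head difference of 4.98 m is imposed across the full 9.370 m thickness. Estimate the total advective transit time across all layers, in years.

With flow normal to the layers, continuity requires the same specific discharge q through every layer.
Σ(b_i/K_i) = 5.47/0.483 + 3.90/1.26e-06 = 3.095e+06 d.
q = Δh / Σ(b_i/K_i) = 4.98 / 3.095e+06 = 1.609e-06 m/day.
In each layer the seepage velocity is v_i = q/n_i, so the layer transit time is t_i = b_i·n_i / q:
  layer 1 (fractured sandstone): t_1 = 5.47 × 0.08 / 1.609e-06 = 2.720e+05 d
  layer 2 (clay): t_2 = 3.90 × 0.03 / 1.609e-06 = 72720 d
Total t = Σ t_i = 3.447e+05 days = 943.7 years.

944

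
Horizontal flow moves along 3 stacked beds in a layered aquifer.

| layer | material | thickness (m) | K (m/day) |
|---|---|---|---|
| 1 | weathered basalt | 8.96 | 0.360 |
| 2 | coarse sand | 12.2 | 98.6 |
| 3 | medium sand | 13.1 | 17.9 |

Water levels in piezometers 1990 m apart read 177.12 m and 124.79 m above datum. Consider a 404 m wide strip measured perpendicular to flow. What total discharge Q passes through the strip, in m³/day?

15300

Flow is parallel to layering, so each bed carries its own Darcy discharge and the transmissivities add.
Σ(K_i·b_i) = 0.360×8.96 + 98.6×12.2 + 17.9×13.1 = 1441 m²/day.
Hydraulic gradient i = (177.12 − 124.79) / 1990 = 52.33 / 1990 = 0.02630.
Q = Σ(K_i·b_i) · W · i = 1441 × 404 × 0.02630 = 15305 m³/day.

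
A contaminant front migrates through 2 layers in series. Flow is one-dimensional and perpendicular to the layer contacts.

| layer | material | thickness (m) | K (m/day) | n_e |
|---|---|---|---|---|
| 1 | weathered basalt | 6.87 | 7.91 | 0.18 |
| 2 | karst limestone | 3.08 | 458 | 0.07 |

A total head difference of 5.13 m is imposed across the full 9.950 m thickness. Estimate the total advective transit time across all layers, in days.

0.248

With flow normal to the layers, continuity requires the same specific discharge q through every layer.
Σ(b_i/K_i) = 6.87/7.91 + 3.08/458 = 0.8752 d.
q = Δh / Σ(b_i/K_i) = 5.13 / 0.8752 = 5.861 m/day.
In each layer the seepage velocity is v_i = q/n_i, so the layer transit time is t_i = b_i·n_i / q:
  layer 1 (weathered basalt): t_1 = 6.87 × 0.18 / 5.861 = 0.2110 d
  layer 2 (karst limestone): t_2 = 3.08 × 0.07 / 5.861 = 0.03678 d
Total t = Σ t_i = 0.2478 days.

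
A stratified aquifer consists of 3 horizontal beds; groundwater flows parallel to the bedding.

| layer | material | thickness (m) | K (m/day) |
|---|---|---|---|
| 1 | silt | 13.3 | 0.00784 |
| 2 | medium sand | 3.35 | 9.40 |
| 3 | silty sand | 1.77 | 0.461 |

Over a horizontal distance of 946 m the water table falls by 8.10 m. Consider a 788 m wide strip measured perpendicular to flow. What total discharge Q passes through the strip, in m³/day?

219

Flow is parallel to layering, so each bed carries its own Darcy discharge and the transmissivities add.
Σ(K_i·b_i) = 0.00784×13.3 + 9.40×3.35 + 0.461×1.77 = 32.41 m²/day.
Hydraulic gradient i = Δh / L = 8.10 / 946 = 0.008562.
Q = Σ(K_i·b_i) · W · i = 32.41 × 788 × 0.008562 = 218.7 m³/day.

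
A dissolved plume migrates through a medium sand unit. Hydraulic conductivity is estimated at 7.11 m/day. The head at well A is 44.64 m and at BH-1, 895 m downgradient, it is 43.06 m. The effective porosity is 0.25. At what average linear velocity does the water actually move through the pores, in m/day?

Hydraulic gradient i = (44.64 − 43.06) / 895 = 1.58 / 895 = 0.001765.
Darcy flux q = K · i = 7.110 × 0.001765 = 0.01255 m/day.
Seepage velocity v = q / n_e = 0.01255 / 0.25 = 0.05021 m/day.

0.0502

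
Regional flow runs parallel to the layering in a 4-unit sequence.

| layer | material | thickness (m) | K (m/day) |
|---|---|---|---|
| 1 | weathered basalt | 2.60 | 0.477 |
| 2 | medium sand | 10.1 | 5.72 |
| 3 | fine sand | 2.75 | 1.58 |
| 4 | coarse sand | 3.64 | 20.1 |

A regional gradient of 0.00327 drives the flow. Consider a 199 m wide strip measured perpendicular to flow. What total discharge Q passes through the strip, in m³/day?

Flow is parallel to layering, so each bed carries its own Darcy discharge and the transmissivities add.
Σ(K_i·b_i) = 0.477×2.60 + 5.72×10.1 + 1.58×2.75 + 20.1×3.64 = 136.5 m²/day.
Hydraulic gradient i = 0.00327.
Q = Σ(K_i·b_i) · W · i = 136.5 × 199 × 0.003270 = 88.84 m³/day.

88.8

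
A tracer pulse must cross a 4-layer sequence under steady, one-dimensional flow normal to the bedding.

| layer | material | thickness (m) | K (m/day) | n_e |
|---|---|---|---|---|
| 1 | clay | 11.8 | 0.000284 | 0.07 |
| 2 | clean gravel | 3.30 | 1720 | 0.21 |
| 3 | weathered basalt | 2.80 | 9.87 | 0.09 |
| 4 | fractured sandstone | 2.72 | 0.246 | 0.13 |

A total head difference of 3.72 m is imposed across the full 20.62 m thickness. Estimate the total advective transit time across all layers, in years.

With flow normal to the layers, continuity requires the same specific discharge q through every layer.
Σ(b_i/K_i) = 11.8/0.000284 + 3.30/1720 + 2.80/9.87 + 2.72/0.246 = 41561 d.
q = Δh / Σ(b_i/K_i) = 3.72 / 41561 = 8.951e-05 m/day.
In each layer the seepage velocity is v_i = q/n_i, so the layer transit time is t_i = b_i·n_i / q:
  layer 1 (clay): t_1 = 11.8 × 0.07 / 8.951e-05 = 9228 d
  layer 2 (clean gravel): t_2 = 3.30 × 0.21 / 8.951e-05 = 7742 d
  layer 3 (weathered basalt): t_3 = 2.80 × 0.09 / 8.951e-05 = 2815 d
  layer 4 (fractured sandstone): t_4 = 2.72 × 0.13 / 8.951e-05 = 3950 d
Total t = Σ t_i = 23736 days = 64.99 years.

65.0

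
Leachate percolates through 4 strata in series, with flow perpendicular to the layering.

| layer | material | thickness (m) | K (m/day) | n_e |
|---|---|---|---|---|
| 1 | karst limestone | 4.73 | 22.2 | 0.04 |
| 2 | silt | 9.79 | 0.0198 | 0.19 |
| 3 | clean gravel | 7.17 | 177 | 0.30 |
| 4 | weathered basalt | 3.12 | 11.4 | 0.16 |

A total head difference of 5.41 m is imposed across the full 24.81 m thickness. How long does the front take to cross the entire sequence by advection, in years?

1.18

With flow normal to the layers, continuity requires the same specific discharge q through every layer.
Σ(b_i/K_i) = 4.73/22.2 + 9.79/0.0198 + 7.17/177 + 3.12/11.4 = 495.0 d.
q = Δh / Σ(b_i/K_i) = 5.41 / 495.0 = 0.01093 m/day.
In each layer the seepage velocity is v_i = q/n_i, so the layer transit time is t_i = b_i·n_i / q:
  layer 1 (karst limestone): t_1 = 4.73 × 0.04 / 0.01093 = 17.31 d
  layer 2 (silt): t_2 = 9.79 × 0.19 / 0.01093 = 170.2 d
  layer 3 (clean gravel): t_3 = 7.17 × 0.30 / 0.01093 = 196.8 d
  layer 4 (weathered basalt): t_4 = 3.12 × 0.16 / 0.01093 = 45.67 d
Total t = Σ t_i = 430.0 days = 1.177 years.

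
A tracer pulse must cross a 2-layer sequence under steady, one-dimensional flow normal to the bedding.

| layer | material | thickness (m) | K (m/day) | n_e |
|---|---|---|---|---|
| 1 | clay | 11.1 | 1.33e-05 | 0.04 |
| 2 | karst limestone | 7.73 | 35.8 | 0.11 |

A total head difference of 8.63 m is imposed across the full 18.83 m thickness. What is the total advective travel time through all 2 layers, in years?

With flow normal to the layers, continuity requires the same specific discharge q through every layer.
Σ(b_i/K_i) = 11.1/1.33e-05 + 7.73/35.8 = 8.346e+05 d.
q = Δh / Σ(b_i/K_i) = 8.63 / 8.346e+05 = 1.034e-05 m/day.
In each layer the seepage velocity is v_i = q/n_i, so the layer transit time is t_i = b_i·n_i / q:
  layer 1 (clay): t_1 = 11.1 × 0.04 / 1.034e-05 = 42938 d
  layer 2 (karst limestone): t_2 = 7.73 × 0.11 / 1.034e-05 = 82230 d
Total t = Σ t_i = 1.252e+05 days = 342.7 years.

343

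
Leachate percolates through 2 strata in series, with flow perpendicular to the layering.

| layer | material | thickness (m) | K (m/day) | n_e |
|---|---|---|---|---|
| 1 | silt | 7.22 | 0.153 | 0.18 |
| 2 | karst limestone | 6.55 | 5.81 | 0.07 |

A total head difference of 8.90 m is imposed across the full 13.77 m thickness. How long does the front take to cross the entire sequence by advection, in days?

9.54

With flow normal to the layers, continuity requires the same specific discharge q through every layer.
Σ(b_i/K_i) = 7.22/0.153 + 6.55/5.81 = 48.32 d.
q = Δh / Σ(b_i/K_i) = 8.90 / 48.32 = 0.1842 m/day.
In each layer the seepage velocity is v_i = q/n_i, so the layer transit time is t_i = b_i·n_i / q:
  layer 1 (silt): t_1 = 7.22 × 0.18 / 0.1842 = 7.055 d
  layer 2 (karst limestone): t_2 = 6.55 × 0.07 / 0.1842 = 2.489 d
Total t = Σ t_i = 9.544 days.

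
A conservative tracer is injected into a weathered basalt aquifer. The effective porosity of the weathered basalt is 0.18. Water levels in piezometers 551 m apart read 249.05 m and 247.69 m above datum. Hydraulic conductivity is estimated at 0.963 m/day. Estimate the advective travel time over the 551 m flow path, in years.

Hydraulic gradient i = (249.05 − 247.69) / 551 = 1.36 / 551 = 0.002468.
Darcy flux q = K · i = 0.9630 × 0.002468 = 0.002377 m/day.
Seepage velocity v = q / n_e = 0.002377 / 0.18 = 0.01321 m/day.
Travel time t = L / v = 551 / 0.01321 = 41726 days = 114.2 years.

114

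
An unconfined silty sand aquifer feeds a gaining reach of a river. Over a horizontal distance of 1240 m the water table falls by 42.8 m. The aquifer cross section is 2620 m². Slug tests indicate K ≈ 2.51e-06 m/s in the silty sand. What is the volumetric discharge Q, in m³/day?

19.6

Convert K: 2.51e-06 m/s × 86400 = 0.2169 m/day.
Hydraulic gradient i = Δh / L = 42.8 / 1240 = 0.03452.
Darcy's law: Q = K · A · i = 0.2169 × 2620 × 0.03452 = 19.61 m³/day.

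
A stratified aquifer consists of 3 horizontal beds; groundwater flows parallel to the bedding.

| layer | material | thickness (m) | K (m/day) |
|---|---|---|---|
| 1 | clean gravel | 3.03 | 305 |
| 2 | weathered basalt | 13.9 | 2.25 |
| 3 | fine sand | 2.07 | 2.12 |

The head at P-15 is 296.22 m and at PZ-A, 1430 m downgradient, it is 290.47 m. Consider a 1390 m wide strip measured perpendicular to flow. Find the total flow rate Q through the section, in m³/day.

5360

Flow is parallel to layering, so each bed carries its own Darcy discharge and the transmissivities add.
Σ(K_i·b_i) = 305×3.03 + 2.25×13.9 + 2.12×2.07 = 959.8 m²/day.
Hydraulic gradient i = (296.22 − 290.47) / 1430 = 5.75 / 1430 = 0.004021.
Q = Σ(K_i·b_i) · W · i = 959.8 × 1390 × 0.004021 = 5365 m³/day.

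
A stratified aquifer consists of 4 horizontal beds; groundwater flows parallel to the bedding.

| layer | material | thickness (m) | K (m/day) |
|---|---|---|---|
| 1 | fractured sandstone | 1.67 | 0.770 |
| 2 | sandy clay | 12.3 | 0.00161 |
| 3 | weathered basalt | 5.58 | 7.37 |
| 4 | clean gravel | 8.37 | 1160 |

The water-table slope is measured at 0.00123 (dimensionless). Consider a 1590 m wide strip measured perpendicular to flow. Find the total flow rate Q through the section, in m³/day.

Flow is parallel to layering, so each bed carries its own Darcy discharge and the transmissivities add.
Σ(K_i·b_i) = 0.770×1.67 + 0.00161×12.3 + 7.37×5.58 + 1160×8.37 = 9752 m²/day.
Hydraulic gradient i = 0.00123.
Q = Σ(K_i·b_i) · W · i = 9752 × 1590 × 0.001230 = 19071 m³/day.

19100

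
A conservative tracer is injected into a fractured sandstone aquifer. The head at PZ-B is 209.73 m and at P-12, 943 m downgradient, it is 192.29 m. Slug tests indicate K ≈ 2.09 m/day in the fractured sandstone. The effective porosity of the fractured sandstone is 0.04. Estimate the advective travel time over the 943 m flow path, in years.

2.67

Hydraulic gradient i = (209.73 − 192.29) / 943 = 17.44 / 943 = 0.01849.
Darcy flux q = K · i = 2.090 × 0.01849 = 0.03865 m/day.
Seepage velocity v = q / n_e = 0.03865 / 0.04 = 0.9663 m/day.
Travel time t = L / v = 943 / 0.9663 = 975.9 days = 2.672 years.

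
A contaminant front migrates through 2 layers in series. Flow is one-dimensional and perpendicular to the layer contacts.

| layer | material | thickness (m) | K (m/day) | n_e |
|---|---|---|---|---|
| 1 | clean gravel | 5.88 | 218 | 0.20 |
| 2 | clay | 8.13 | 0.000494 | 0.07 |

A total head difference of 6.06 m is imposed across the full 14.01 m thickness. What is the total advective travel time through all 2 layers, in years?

13.0

With flow normal to the layers, continuity requires the same specific discharge q through every layer.
Σ(b_i/K_i) = 5.88/218 + 8.13/0.000494 = 16458 d.
q = Δh / Σ(b_i/K_i) = 6.06 / 16458 = 0.0003682 m/day.
In each layer the seepage velocity is v_i = q/n_i, so the layer transit time is t_i = b_i·n_i / q:
  layer 1 (clean gravel): t_1 = 5.88 × 0.20 / 0.0003682 = 3194 d
  layer 2 (clay): t_2 = 8.13 × 0.07 / 0.0003682 = 1546 d
Total t = Σ t_i = 4739 days = 12.98 years.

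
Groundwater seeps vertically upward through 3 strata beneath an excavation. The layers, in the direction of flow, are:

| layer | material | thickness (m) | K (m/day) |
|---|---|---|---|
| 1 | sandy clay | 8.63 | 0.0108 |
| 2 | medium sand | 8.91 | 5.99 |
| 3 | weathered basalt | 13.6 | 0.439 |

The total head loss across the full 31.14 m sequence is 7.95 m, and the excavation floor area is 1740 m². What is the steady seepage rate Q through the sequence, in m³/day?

Flow is perpendicular to layering, so the layers act in series and the equivalent K is the thickness-weighted harmonic mean.
Total thickness L = 8.63 + 8.91 + 13.6 = 31.14 m.
Σ(b_i/K_i) = 8.63/0.0108 + 8.91/5.99 + 13.6/0.439 = 831.5 d.
K_eq = L / Σ(b_i/K_i) = 31.14 / 831.5 = 0.03745 m/day.
Q = K_eq · A · (Δh/L) = 0.03745 × 1740 × (7.95/31.14) = 16.64 m³/day.

16.6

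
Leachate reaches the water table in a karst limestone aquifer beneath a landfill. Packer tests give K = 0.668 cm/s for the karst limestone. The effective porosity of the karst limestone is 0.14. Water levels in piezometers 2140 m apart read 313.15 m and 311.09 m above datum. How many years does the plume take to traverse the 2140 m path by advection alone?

1.48

Convert K: 0.668 cm/s × 864 = 577.2 m/day.
Hydraulic gradient i = (313.15 − 311.09) / 2140 = 2.06 / 2140 = 0.0009626.
Darcy flux q = K · i = 577.2 × 0.0009626 = 0.5556 m/day.
Seepage velocity v = q / n_e = 0.5556 / 0.14 = 3.968 m/day.
Travel time t = L / v = 2140 / 3.968 = 539.3 days = 1.476 years.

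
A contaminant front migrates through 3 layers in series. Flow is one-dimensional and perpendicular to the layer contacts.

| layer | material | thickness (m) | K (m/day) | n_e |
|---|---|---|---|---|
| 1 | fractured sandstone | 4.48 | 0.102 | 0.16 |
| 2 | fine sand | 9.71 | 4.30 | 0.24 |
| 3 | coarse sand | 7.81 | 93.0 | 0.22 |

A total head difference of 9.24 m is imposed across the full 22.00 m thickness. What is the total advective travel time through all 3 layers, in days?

23.9

With flow normal to the layers, continuity requires the same specific discharge q through every layer.
Σ(b_i/K_i) = 4.48/0.102 + 9.71/4.30 + 7.81/93.0 = 46.26 d.
q = Δh / Σ(b_i/K_i) = 9.24 / 46.26 = 0.1997 m/day.
In each layer the seepage velocity is v_i = q/n_i, so the layer transit time is t_i = b_i·n_i / q:
  layer 1 (fractured sandstone): t_1 = 4.48 × 0.16 / 0.1997 = 3.589 d
  layer 2 (fine sand): t_2 = 9.71 × 0.24 / 0.1997 = 11.67 d
  layer 3 (coarse sand): t_3 = 7.81 × 0.22 / 0.1997 = 8.603 d
Total t = Σ t_i = 23.86 days.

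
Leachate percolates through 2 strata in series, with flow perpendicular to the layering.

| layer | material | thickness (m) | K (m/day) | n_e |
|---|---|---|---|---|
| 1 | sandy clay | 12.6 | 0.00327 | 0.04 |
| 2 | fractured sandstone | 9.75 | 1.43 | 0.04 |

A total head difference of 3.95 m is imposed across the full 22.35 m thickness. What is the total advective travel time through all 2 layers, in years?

With flow normal to the layers, continuity requires the same specific discharge q through every layer.
Σ(b_i/K_i) = 12.6/0.00327 + 9.75/1.43 = 3860 d.
q = Δh / Σ(b_i/K_i) = 3.95 / 3860 = 0.001023 m/day.
In each layer the seepage velocity is v_i = q/n_i, so the layer transit time is t_i = b_i·n_i / q:
  layer 1 (sandy clay): t_1 = 12.6 × 0.04 / 0.001023 = 492.5 d
  layer 2 (fractured sandstone): t_2 = 9.75 × 0.04 / 0.001023 = 381.1 d
Total t = Σ t_i = 873.6 days = 2.392 years.

2.39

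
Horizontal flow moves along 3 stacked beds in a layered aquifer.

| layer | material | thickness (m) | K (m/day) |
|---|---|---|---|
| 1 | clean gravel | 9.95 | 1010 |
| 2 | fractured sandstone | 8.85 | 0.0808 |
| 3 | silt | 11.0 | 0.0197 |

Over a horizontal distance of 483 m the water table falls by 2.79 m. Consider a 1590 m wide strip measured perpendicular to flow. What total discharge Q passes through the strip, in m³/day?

92300

Flow is parallel to layering, so each bed carries its own Darcy discharge and the transmissivities add.
Σ(K_i·b_i) = 1010×9.95 + 0.0808×8.85 + 0.0197×11.0 = 10050 m²/day.
Hydraulic gradient i = Δh / L = 2.79 / 483 = 0.005776.
Q = Σ(K_i·b_i) · W · i = 10050 × 1590 × 0.005776 = 92308 m³/day.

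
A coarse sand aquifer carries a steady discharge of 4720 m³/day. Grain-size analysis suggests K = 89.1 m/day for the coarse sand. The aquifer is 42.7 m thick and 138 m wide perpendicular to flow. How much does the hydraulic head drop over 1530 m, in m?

Cross-sectional area A = 138 × 42.7 = 5893 m².
From Q = K·A·i, i = Q / (K·A) = 4720 / (89.10 × 5893) = 0.008990.
Head loss Δh = i · L = 0.008990 × 1530 = 13.75 m.

13.8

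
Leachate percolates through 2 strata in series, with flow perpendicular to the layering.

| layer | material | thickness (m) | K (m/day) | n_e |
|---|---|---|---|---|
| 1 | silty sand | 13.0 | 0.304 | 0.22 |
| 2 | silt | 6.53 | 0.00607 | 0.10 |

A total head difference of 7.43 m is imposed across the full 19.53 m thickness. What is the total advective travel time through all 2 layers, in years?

With flow normal to the layers, continuity requires the same specific discharge q through every layer.
Σ(b_i/K_i) = 13.0/0.304 + 6.53/0.00607 = 1119 d.
q = Δh / Σ(b_i/K_i) = 7.43 / 1119 = 0.006643 m/day.
In each layer the seepage velocity is v_i = q/n_i, so the layer transit time is t_i = b_i·n_i / q:
  layer 1 (silty sand): t_1 = 13.0 × 0.22 / 0.006643 = 430.6 d
  layer 2 (silt): t_2 = 6.53 × 0.10 / 0.006643 = 98.31 d
Total t = Σ t_i = 528.9 days = 1.448 years.

1.45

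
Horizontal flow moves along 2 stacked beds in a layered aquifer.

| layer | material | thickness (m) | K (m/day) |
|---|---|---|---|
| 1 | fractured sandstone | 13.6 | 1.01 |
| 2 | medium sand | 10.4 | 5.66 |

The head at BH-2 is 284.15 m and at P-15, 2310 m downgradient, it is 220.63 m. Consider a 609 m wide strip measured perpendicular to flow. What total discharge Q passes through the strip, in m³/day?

1220

Flow is parallel to layering, so each bed carries its own Darcy discharge and the transmissivities add.
Σ(K_i·b_i) = 1.01×13.6 + 5.66×10.4 = 72.60 m²/day.
Hydraulic gradient i = (284.15 − 220.63) / 2310 = 63.52 / 2310 = 0.02750.
Q = Σ(K_i·b_i) · W · i = 72.60 × 609 × 0.02750 = 1216 m³/day.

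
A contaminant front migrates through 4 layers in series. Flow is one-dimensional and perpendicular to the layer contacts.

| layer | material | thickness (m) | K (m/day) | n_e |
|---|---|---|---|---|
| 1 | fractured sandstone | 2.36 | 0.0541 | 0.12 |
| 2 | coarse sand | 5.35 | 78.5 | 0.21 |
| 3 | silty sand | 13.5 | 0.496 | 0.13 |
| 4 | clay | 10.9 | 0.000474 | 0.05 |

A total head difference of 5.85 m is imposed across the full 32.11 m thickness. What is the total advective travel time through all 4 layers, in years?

With flow normal to the layers, continuity requires the same specific discharge q through every layer.
Σ(b_i/K_i) = 2.36/0.0541 + 5.35/78.5 + 13.5/0.496 + 10.9/0.000474 = 23067 d.
q = Δh / Σ(b_i/K_i) = 5.85 / 23067 = 0.0002536 m/day.
In each layer the seepage velocity is v_i = q/n_i, so the layer transit time is t_i = b_i·n_i / q:
  layer 1 (fractured sandstone): t_1 = 2.36 × 0.12 / 0.0002536 = 1117 d
  layer 2 (coarse sand): t_2 = 5.35 × 0.21 / 0.0002536 = 4430 d
  layer 3 (silty sand): t_3 = 13.5 × 0.13 / 0.0002536 = 6920 d
  layer 4 (clay): t_4 = 10.9 × 0.05 / 0.0002536 = 2149 d
Total t = Σ t_i = 14616 days = 40.02 years.

40.0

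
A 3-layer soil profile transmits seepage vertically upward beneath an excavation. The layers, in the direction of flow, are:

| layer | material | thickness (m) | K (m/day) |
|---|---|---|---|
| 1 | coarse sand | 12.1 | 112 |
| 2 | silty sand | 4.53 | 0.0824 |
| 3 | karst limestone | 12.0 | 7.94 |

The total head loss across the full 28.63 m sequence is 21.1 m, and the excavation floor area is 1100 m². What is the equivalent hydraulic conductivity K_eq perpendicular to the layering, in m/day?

0.506

Flow is perpendicular to layering, so the layers act in series and the equivalent K is the thickness-weighted harmonic mean.
Total thickness L = 12.1 + 4.53 + 12.0 = 28.63 m.
Σ(b_i/K_i) = 12.1/112 + 4.53/0.0824 + 12.0/7.94 = 56.60 d.
K_eq = L / Σ(b_i/K_i) = 28.63 / 56.60 = 0.5059 m/day.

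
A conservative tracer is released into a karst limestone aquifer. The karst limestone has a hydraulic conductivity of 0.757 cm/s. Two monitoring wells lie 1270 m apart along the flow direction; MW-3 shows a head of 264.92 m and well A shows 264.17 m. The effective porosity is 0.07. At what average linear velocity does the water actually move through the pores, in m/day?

5.52

Convert K: 0.757 cm/s × 864 = 654.0 m/day.
Hydraulic gradient i = (264.92 − 264.17) / 1270 = 0.75 / 1270 = 0.0005906.
Darcy flux q = K · i = 654.0 × 0.0005906 = 0.3862 m/day.
Seepage velocity v = q / n_e = 0.3862 / 0.07 = 5.518 m/day.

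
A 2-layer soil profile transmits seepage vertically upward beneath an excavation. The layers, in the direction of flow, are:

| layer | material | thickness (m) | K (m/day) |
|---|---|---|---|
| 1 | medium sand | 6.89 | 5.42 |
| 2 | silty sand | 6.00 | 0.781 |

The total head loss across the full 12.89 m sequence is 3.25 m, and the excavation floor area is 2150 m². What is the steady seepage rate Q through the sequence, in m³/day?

Flow is perpendicular to layering, so the layers act in series and the equivalent K is the thickness-weighted harmonic mean.
Total thickness L = 6.89 + 6.00 = 12.89 m.
Σ(b_i/K_i) = 6.89/5.42 + 6.00/0.781 = 8.954 d.
K_eq = L / Σ(b_i/K_i) = 12.89 / 8.954 = 1.440 m/day.
Q = K_eq · A · (Δh/L) = 1.440 × 2150 × (3.25/12.89) = 780.4 m³/day.

780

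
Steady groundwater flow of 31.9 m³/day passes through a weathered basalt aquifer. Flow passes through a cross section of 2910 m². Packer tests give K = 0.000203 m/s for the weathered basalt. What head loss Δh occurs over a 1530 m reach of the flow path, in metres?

0.956

Convert K: 0.000203 m/s × 86400 = 17.54 m/day.
From Q = K·A·i, i = Q / (K·A) = 31.9 / (17.54 × 2910) = 0.0006250.
Head loss Δh = i · L = 0.0006250 × 1530 = 0.9563 m.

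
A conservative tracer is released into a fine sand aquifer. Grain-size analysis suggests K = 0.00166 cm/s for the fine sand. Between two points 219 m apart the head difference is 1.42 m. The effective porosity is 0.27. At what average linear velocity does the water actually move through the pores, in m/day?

0.0344

Convert K: 0.00166 cm/s × 864 = 1.434 m/day.
Hydraulic gradient i = Δh / L = 1.42 / 219 = 0.006484.
Darcy flux q = K · i = 1.434 × 0.006484 = 0.009300 m/day.
Seepage velocity v = q / n_e = 0.009300 / 0.27 = 0.03444 m/day.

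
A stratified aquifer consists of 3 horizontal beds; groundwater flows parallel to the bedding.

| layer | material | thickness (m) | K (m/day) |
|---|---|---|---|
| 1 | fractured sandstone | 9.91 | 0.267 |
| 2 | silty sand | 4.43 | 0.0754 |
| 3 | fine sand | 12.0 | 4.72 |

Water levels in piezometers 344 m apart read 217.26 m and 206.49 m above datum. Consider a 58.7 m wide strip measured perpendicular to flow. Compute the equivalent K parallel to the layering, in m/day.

2.26

Flow is parallel to layering, so each bed carries its own Darcy discharge and the transmissivities add.
Σ(K_i·b_i) = 0.267×9.91 + 0.0754×4.43 + 4.72×12.0 = 59.62 m²/day.
Total thickness b = 26.34 m, so K_eq = Σ(K_i·b_i)/b = 2.263 m/day.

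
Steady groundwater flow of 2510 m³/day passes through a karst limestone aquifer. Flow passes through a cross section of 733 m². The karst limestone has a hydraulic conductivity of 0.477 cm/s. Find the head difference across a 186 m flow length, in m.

1.55

Convert K: 0.477 cm/s × 864 = 412.1 m/day.
From Q = K·A·i, i = Q / (K·A) = 2510 / (412.1 × 733.0) = 0.008309.
Head loss Δh = i · L = 0.008309 × 186 = 1.545 m.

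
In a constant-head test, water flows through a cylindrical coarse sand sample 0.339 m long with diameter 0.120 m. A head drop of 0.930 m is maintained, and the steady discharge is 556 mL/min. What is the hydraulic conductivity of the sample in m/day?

25.8

Cross-sectional area A = π·(d/2)² = π × (0.120/2)² = 0.01131 m².
Convert discharge: 556 mL/min = 9.267e-06 m³/s.
Darcy's law rearranged: K = Q·L / (A·Δh) = 9.267e-06 × 0.339 / (0.01131 × 0.930) = 0.0002987 m/s = 25.80 m/day.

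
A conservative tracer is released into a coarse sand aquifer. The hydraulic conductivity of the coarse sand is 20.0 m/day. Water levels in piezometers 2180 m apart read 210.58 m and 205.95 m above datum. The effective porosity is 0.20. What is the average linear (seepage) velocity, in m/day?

0.212

Hydraulic gradient i = (210.58 − 205.95) / 2180 = 4.63 / 2180 = 0.002124.
Darcy flux q = K · i = 20.00 × 0.002124 = 0.04248 m/day.
Seepage velocity v = q / n_e = 0.04248 / 0.20 = 0.2124 m/day.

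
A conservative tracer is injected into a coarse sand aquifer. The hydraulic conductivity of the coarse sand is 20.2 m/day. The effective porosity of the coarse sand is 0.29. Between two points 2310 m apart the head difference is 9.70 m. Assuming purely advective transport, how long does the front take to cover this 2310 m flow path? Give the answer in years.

Hydraulic gradient i = Δh / L = 9.70 / 2310 = 0.004199.
Darcy flux q = K · i = 20.20 × 0.004199 = 0.08482 m/day.
Seepage velocity v = q / n_e = 0.08482 / 0.29 = 0.2925 m/day.
Travel time t = L / v = 2310 / 0.2925 = 7898 days = 21.62 years.

21.6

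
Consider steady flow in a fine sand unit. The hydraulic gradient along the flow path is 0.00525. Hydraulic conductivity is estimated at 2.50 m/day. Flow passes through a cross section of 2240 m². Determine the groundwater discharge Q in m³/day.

29.4

Hydraulic gradient i = 0.00525.
Darcy's law: Q = K · A · i = 2.500 × 2240 × 0.005250 = 29.40 m³/day.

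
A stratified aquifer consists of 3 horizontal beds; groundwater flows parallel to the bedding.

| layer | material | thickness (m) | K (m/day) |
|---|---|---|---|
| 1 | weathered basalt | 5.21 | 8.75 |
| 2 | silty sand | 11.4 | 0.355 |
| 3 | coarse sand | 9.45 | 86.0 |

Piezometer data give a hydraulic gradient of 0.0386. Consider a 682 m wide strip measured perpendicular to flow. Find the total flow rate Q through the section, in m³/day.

22700

Flow is parallel to layering, so each bed carries its own Darcy discharge and the transmissivities add.
Σ(K_i·b_i) = 8.75×5.21 + 0.355×11.4 + 86.0×9.45 = 862.3 m²/day.
Hydraulic gradient i = 0.0386.
Q = Σ(K_i·b_i) · W · i = 862.3 × 682 × 0.03860 = 22701 m³/day.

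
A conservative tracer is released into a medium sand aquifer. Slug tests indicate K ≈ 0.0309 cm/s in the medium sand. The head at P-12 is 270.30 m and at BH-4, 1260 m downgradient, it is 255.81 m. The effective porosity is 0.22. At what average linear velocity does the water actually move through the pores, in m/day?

1.40

Convert K: 0.0309 cm/s × 864 = 26.70 m/day.
Hydraulic gradient i = (270.30 − 255.81) / 1260 = 14.49 / 1260 = 0.01150.
Darcy flux q = K · i = 26.70 × 0.01150 = 0.3070 m/day.
Seepage velocity v = q / n_e = 0.3070 / 0.22 = 1.396 m/day.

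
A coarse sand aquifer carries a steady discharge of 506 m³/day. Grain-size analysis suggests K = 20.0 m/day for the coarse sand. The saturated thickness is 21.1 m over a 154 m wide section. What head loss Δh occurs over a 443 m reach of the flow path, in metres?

Cross-sectional area A = 154 × 21.1 = 3249 m².
From Q = K·A·i, i = Q / (K·A) = 506 / (20.00 × 3249) = 0.007786.
Head loss Δh = i · L = 0.007786 × 443 = 3.449 m.

3.45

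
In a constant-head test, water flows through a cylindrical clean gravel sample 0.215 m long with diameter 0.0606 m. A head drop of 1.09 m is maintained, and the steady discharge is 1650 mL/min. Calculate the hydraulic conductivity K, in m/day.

162

Cross-sectional area A = π·(d/2)² = π × (0.0606/2)² = 0.002884 m².
Convert discharge: 1650 mL/min = 2.750e-05 m³/s.
Darcy's law rearranged: K = Q·L / (A·Δh) = 2.750e-05 × 0.215 / (0.002884 × 1.09) = 0.001881 m/s = 162.5 m/day.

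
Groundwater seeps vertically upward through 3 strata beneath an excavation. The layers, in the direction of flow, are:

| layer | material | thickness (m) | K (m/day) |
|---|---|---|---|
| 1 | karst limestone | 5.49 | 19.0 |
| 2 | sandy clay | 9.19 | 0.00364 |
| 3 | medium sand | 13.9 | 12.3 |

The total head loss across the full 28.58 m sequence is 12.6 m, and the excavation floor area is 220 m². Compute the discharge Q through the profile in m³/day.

1.10

Flow is perpendicular to layering, so the layers act in series and the equivalent K is the thickness-weighted harmonic mean.
Total thickness L = 5.49 + 9.19 + 13.9 = 28.58 m.
Σ(b_i/K_i) = 5.49/19.0 + 9.19/0.00364 + 13.9/12.3 = 2526 d.
K_eq = L / Σ(b_i/K_i) = 28.58 / 2526 = 0.01131 m/day.
Q = K_eq · A · (Δh/L) = 0.01131 × 220 × (12.6/28.58) = 1.097 m³/day.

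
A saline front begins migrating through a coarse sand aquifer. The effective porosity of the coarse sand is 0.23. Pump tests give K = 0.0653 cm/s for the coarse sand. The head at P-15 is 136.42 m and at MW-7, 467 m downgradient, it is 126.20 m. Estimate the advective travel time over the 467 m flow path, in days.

Convert K: 0.0653 cm/s × 864 = 56.42 m/day.
Hydraulic gradient i = (136.42 − 126.20) / 467 = 10.22 / 467 = 0.02188.
Darcy flux q = K · i = 56.42 × 0.02188 = 1.235 m/day.
Seepage velocity v = q / n_e = 1.235 / 0.23 = 5.368 m/day.
Travel time t = L / v = 467 / 5.368 = 86.99 days.

87.0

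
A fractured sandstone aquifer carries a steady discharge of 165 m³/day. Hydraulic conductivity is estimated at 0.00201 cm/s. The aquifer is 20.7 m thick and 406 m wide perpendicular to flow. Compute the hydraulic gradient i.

Convert K: 0.00201 cm/s × 864 = 1.737 m/day.
Cross-sectional area A = 406 × 20.7 = 8404 m².
From Q = K·A·i, i = Q / (K·A) = 165 / (1.737 × 8404) = 0.01131.

0.0113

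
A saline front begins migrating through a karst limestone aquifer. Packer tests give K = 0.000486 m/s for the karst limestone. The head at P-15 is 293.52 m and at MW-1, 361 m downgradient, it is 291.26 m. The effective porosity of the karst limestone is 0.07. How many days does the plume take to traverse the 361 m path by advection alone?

Convert K: 0.000486 m/s × 86400 = 41.99 m/day.
Hydraulic gradient i = (293.52 − 291.26) / 361 = 2.26 / 361 = 0.006260.
Darcy flux q = K · i = 41.99 × 0.006260 = 0.2629 m/day.
Seepage velocity v = q / n_e = 0.2629 / 0.07 = 3.755 m/day.
Travel time t = L / v = 361 / 3.755 = 96.13 days.

96.1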